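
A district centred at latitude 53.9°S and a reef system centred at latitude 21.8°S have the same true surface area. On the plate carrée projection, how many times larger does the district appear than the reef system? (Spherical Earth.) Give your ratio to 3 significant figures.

1.58

Plate carrée maps x = Rλ, y = Rφ. The meridian scale is h = 1 and the parallel scale is k = 1/cos φ = sec φ.
Areal scale at 53.9°: h·k = 1.000 × 1.697 = 1.697.
Areal scale at 21.8°: h·k = 1.000 × 1.077 = 1.077.
Ratio = 1.697/1.077 ≈ 1.58.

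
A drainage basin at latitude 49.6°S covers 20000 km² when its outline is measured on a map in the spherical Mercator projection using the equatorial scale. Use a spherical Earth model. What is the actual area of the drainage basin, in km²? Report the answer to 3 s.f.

Mercator is conformal, so the point scale is isotropic: h = k = sec φ = 1/cos φ.
Areal scale = k² = sec²φ = 1/cos²(49.6°) = 1/0.6481² = 2.381.
True area = apparent / (areal scale) = 20000 / 2.381 ≈ 8400 km².

8400 km²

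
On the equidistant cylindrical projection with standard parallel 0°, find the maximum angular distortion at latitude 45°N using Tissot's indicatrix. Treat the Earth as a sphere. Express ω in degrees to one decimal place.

Plate carrée maps x = Rλ, y = Rφ. The meridian scale is h = 1 and the parallel scale is k = 1/cos φ = sec φ.
At 45°: h = 1.000, k = 1.414; principal scales a = 1.414, b = 1.000.
sin(ω/2) = (a − b)/(a + b) = 0.4142/2.414 = 0.1716, so ω = 2 arcsin(0.1716) ≈ 19.8°.

19.8°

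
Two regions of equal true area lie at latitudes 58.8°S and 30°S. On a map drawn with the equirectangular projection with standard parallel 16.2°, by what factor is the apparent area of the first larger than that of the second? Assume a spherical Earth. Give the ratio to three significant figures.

1.67

In the equirectangular projection with standard parallel φ₀ = 16.2° (x = Rλ cos φ₀, y = Rφ), meridians are true-scale (h = 1) and the parallel scale is k = cos φ₀ / cos φ.
Areal scale at 58.8°: h·k = 1.000 × 1.854 = 1.854.
Areal scale at 30°: h·k = 1.000 × 1.109 = 1.109.
Ratio = 1.854/1.109 ≈ 1.67.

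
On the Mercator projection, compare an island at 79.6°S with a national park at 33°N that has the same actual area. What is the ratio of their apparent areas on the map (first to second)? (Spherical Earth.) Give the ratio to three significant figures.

21.6

Mercator areal scale is sec²φ.
At 79.6°: sec²(79.6°) = 1/0.1805² = 30.69.
At 33°: sec²(33°) = 1/0.8387² = 1.422.
Ratio = 30.69/1.422 = cos²(33°)/cos²(79.6°) ≈ 21.6.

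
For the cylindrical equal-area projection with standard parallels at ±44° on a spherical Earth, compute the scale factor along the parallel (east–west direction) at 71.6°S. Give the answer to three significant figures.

2.28

For cylindrical equal-area with standard parallel φ₀, h = cos φ / cos φ₀ and k = cos φ₀ / cos φ, so h·k = 1.
k = cos 44° / cos 71.6° = 0.7193/0.3156 = 2.279.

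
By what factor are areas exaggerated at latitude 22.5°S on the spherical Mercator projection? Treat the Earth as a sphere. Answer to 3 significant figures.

For Mercator, h = k = sec φ (a conformal cylindrical projection has a single point scale, 1/cos φ).
Areal scale = k² = sec²φ = 1/cos²(22.5°) = 1/0.9239² = 1.172.

1.17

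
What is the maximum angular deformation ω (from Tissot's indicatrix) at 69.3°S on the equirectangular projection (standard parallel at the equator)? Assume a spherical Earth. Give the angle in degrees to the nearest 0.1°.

57.1°

Plate carrée maps x = Rλ, y = Rφ. The meridian scale is h = 1 and the parallel scale is k = 1/cos φ = sec φ.
At 69.3°: h = 1.000, k = 2.829; principal scales a = 2.829, b = 1.000.
sin(ω/2) = (a − b)/(a + b) = 1.829/3.829 = 0.4777, so ω = 2 arcsin(0.4777) ≈ 57.1°.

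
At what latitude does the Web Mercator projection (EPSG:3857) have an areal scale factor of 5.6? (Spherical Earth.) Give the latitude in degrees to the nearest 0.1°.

65.0°

Mercator areal scale is sec²φ.
sec²φ = 5.6  ⇒  cos²φ = 0.1786  ⇒  cos φ = 0.4226.
φ = arccos(0.4226) ≈ 65.0°.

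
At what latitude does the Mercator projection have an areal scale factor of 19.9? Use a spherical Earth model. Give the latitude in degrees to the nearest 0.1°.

77.0°

Mercator areal scale is sec²φ.
sec²φ = 19.9  ⇒  cos²φ = 0.05025  ⇒  cos φ = 0.2242.
φ = arccos(0.2242) ≈ 77.0°.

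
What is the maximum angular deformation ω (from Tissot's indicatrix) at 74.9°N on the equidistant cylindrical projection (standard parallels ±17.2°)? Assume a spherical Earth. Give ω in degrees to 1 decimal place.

The equidistant cylindrical projection with φ₀ = 17.2° has h = 1 (meridians true) and k = cos φ₀ / cos φ along parallels.
At 74.9°: h = 1.000, k = 3.667; principal scales a = 3.667, b = 1.000.
sin(ω/2) = (a − b)/(a + b) = 2.667/4.667 = 0.5715, so ω = 2 arcsin(0.5715) ≈ 69.7°.

69.7°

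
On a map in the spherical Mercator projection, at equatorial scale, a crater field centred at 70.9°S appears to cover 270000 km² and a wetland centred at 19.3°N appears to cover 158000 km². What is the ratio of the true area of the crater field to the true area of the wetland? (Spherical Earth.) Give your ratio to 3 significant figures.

On Mercator the areal scale is sec²φ, so true area = apparent × cos²φ.
True area of crater field: 270000 × cos²(70.9°) = 270000 × 0.1071 = 28910 km².
True area of wetland: 158000 × cos²(19.3°) = 158000 × 0.8908 = 140700 km².
Ratio = 28910 / 140700 ≈ 0.205.

0.205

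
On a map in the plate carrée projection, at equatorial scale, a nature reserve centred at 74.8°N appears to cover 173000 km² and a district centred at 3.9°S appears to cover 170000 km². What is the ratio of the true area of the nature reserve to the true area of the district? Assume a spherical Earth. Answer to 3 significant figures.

0.267

Plate carrée has h = 1 and k = sec φ, giving areal scale sec φ; true area = (apparent area) · cos φ.
True area of nature reserve: 173000 × cos(74.8°) = 173000 × 0.2622 = 45360 km².
True area of district: 170000 × cos(3.9°) = 170000 × 0.9977 = 169600 km².
Ratio = 45360 / 169600 ≈ 0.267.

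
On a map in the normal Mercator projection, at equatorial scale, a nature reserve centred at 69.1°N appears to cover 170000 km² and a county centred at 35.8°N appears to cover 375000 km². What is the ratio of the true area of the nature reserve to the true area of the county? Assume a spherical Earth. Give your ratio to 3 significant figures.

0.0877

Since Mercator area scale is 1/cos²φ, the true area equals the apparent area multiplied by cos²φ.
True area of nature reserve: 170000 × cos²(69.1°) = 170000 × 0.1273 = 21630 km².
True area of county: 375000 × cos²(35.8°) = 375000 × 0.6578 = 246700 km².
Ratio = 21630 / 246700 ≈ 0.0877.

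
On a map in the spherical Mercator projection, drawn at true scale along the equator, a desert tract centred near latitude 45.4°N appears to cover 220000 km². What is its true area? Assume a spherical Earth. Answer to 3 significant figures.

The Mercator projection is conformal; its linear scale factor is the same in every direction and equals sec φ = 1/cos φ.
Areal scale = k² = sec²φ = 1/cos²(45.4°) = 1/0.7022² = 2.028.
True area = apparent / (areal scale) = 220000 / 2.028 ≈ 108000 km².

108000 km²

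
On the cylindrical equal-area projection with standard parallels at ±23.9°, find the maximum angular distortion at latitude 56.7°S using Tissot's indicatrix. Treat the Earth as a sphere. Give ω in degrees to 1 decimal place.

56.1°

Cylindrical equal-area (φ₀ = 23.9°): h = cos φ / cos 23.9° along meridians, k = cos 23.9° / cos φ along parallels; h·k = 1.
At 56.7°: h = 0.6005, k = 1.665; principal scales a = 1.665, b = 0.6005.
sin(ω/2) = (a − b)/(a + b) = 1.065/2.266 = 0.4699, so ω = 2 arcsin(0.4699) ≈ 56.1°.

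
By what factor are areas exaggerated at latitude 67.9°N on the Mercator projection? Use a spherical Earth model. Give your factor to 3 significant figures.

Mercator is conformal, so the point scale is isotropic: h = k = sec φ = 1/cos φ.
Areal scale = k² = sec²φ = 1/cos²(67.9°) = 1/0.3762² = 7.065.

7.06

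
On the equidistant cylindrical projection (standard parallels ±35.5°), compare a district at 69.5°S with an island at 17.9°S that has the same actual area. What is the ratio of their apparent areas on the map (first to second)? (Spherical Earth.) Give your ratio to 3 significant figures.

2.72

In the equirectangular projection with standard parallel φ₀ = 35.5° (x = Rλ cos φ₀, y = Rφ), meridians are true-scale (h = 1) and the parallel scale is k = cos φ₀ / cos φ.
Areal scale at 69.5°: h·k = 1.000 × 2.325 = 2.325.
Areal scale at 17.9°: h·k = 1.000 × 0.8555 = 0.8555.
Ratio = 2.325/0.8555 ≈ 2.72.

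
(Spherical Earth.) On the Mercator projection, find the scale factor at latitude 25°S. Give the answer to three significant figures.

1.10

Mercator is conformal, so the point scale is isotropic: h = k = sec φ = 1/cos φ.
k = 1/cos 25° = 1/0.9063 = 1.103.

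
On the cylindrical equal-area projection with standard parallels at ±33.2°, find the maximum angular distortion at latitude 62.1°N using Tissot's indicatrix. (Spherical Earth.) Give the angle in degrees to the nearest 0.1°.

63.1°

Cylindrical equal-area (φ₀ = 33.2°): h = cos φ / cos 33.2° along meridians, k = cos 33.2° / cos φ along parallels; h·k = 1.
At 62.1°: h = 0.5592, k = 1.788; principal scales a = 1.788, b = 0.5592.
sin(ω/2) = (a − b)/(a + b) = 1.229/2.347 = 0.5236, so ω = 2 arcsin(0.5236) ≈ 63.1°.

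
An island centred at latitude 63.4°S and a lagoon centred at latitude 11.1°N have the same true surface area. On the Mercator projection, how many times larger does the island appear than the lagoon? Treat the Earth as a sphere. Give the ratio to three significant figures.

4.80

On Mercator, area is exaggerated by sec²φ = 1/cos²φ.
At 63.4°: sec²(63.4°) = 1/0.4478² = 4.988.
At 11.1°: sec²(11.1°) = 1/0.9813² = 1.038.
Ratio = 4.988/1.038 = cos²(11.1°)/cos²(63.4°) ≈ 4.80.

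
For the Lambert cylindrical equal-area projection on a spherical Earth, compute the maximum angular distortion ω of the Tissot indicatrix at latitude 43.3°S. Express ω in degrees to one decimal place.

35.8°

The Lambert cylindrical equal-area projection is the cylindrical equal-area projection with its standard parallel at the equator (φ₀ = 0). A cylindrical equal-area projection with standard parallel φ₀ has meridian scale h = cos φ / cos φ₀ and parallel scale k = cos φ₀ / cos φ (so areas are preserved, h·k = 1).
At 43.3°: h = 0.7278, k = 1.374; principal scales a = 1.374, b = 0.7278.
sin(ω/2) = (a − b)/(a + b) = 0.6463/2.102 = 0.3075, so ω = 2 arcsin(0.3075) ≈ 35.8°.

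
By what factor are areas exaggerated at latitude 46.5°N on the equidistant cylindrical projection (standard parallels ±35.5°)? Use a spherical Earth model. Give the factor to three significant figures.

The equidistant cylindrical projection with φ₀ = 35.5° has h = 1 (meridians true) and k = cos φ₀ / cos φ along parallels.
Areal scale = h·k = 1 × cos φ₀ / cos φ; at 46.5°, h = 1.000, k = 1.183, so h·k = 1.183.

1.18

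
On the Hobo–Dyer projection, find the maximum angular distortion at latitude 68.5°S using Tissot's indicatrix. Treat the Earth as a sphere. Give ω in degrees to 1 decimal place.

Hobo–Dyer is a cylindrical equal-area projection with standard parallels at ±37.5°. Cylindrical equal-area (φ₀ = 37.5°): h = cos φ / cos 37.5° along meridians, k = cos 37.5° / cos φ along parallels; h·k = 1.
At 68.5°: h = 0.4620, k = 2.165; principal scales a = 2.165, b = 0.4620.
sin(ω/2) = (a − b)/(a + b) = 1.703/2.627 = 0.6482, so ω = 2 arcsin(0.6482) ≈ 80.8°.

80.8°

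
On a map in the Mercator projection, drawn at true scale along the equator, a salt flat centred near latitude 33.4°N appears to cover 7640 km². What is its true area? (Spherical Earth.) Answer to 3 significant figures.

Mercator is conformal, so the point scale is isotropic: h = k = sec φ = 1/cos φ.
Areal scale = k² = sec²φ = 1/cos²(33.4°) = 1/0.8348² = 1.435.
True area = apparent / (areal scale) = 7640 / 1.435 ≈ 5320 km².

5320 km²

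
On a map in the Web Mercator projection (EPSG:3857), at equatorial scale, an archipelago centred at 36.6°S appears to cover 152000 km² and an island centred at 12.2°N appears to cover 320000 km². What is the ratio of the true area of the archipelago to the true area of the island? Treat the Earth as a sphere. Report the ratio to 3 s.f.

Mercator's areal exaggeration is sec²φ; hence true area = (apparent area) · cos²φ.
True area of archipelago: 152000 × cos²(36.6°) = 152000 × 0.6445 = 97970 km².
True area of island: 320000 × cos²(12.2°) = 320000 × 0.9553 = 305700 km².
Ratio = 97970 / 305700 ≈ 0.320.

0.320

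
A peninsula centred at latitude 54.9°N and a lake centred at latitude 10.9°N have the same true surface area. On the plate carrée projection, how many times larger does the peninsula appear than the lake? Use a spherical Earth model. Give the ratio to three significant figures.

Plate carrée maps x = Rλ, y = Rφ. The meridian scale is h = 1 and the parallel scale is k = 1/cos φ = sec φ.
Areal scale at 54.9°: h·k = 1.000 × 1.739 = 1.739.
Areal scale at 10.9°: h·k = 1.000 × 1.018 = 1.018.
Ratio = 1.739/1.018 ≈ 1.71.

1.71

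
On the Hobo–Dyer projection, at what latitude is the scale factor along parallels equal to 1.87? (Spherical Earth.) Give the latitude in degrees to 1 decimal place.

64.9°

Hobo–Dyer is a cylindrical equal-area projection with standard parallels at ±37.5°. Cylindrical equal-area (φ₀ = 37.5°): h = cos φ / cos 37.5° along meridians, k = cos 37.5° / cos φ along parallels; h·k = 1.
k = cos φ₀ / cos φ = 1.87  ⇒  cos φ = cos 37.5° / 1.87 = 0.4243.
φ = arccos(0.4243) ≈ 64.9°.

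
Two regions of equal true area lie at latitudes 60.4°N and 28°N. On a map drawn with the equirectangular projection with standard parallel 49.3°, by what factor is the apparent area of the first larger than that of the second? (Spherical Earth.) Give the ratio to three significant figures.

In the equirectangular projection with standard parallel φ₀ = 49.3° (x = Rλ cos φ₀, y = Rφ), meridians are true-scale (h = 1) and the parallel scale is k = cos φ₀ / cos φ.
Areal scale at 60.4°: h·k = 1.000 × 1.320 = 1.320.
Areal scale at 28°: h·k = 1.000 × 0.7385 = 0.7385.
Ratio = 1.320/0.7385 ≈ 1.79.

1.79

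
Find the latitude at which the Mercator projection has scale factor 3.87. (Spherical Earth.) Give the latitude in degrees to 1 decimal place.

Mercator scale is k = sec φ = 1/cos φ.
1/cos φ = 3.87  ⇒  cos φ = 0.2584  ⇒  φ = arccos(0.2584) ≈ 75.0°.

75.0°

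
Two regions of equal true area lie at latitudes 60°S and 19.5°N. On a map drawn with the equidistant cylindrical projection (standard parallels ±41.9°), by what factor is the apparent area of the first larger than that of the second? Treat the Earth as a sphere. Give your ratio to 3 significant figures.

1.89

The equidistant cylindrical projection with φ₀ = 41.9° has h = 1 (meridians true) and k = cos φ₀ / cos φ along parallels.
Areal scale at 60°: h·k = 1.000 × 1.489 = 1.489.
Areal scale at 19.5°: h·k = 1.000 × 0.7896 = 0.7896.
Ratio = 1.489/0.7896 ≈ 1.89.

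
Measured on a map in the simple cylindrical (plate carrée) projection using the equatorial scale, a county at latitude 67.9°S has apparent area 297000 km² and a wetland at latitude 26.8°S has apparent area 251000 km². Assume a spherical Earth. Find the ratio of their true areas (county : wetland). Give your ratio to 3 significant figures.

0.499

Plate carrée has h = 1 and k = sec φ, giving areal scale sec φ; true area = (apparent area) · cos φ.
True area of county: 297000 × cos(67.9°) = 297000 × 0.3762 = 111700 km².
True area of wetland: 251000 × cos(26.8°) = 251000 × 0.8926 = 224000 km².
Ratio = 111700 / 224000 ≈ 0.499.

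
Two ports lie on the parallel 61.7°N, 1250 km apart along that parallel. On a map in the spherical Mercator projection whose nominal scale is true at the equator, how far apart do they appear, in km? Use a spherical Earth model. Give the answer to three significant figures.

2640 km

Mercator is conformal, so the point scale is isotropic: h = k = sec φ = 1/cos φ.
Along the parallel, k = sec 61.7° = 1/0.4741 = 2.109.
Map distance = 1250 × 2.109 ≈ 2640 km.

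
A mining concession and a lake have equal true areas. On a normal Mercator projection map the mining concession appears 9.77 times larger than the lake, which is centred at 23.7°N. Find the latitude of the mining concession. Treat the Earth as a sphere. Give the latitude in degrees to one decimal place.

73.0°

For equal true areas on Mercator, apparent areas scale as sec²φ, so the ratio is cos²φ₂ / cos²φ₁.
cos²φ₂ / cos²φ₁ = 9.77  ⇒  cos φ₁ = cos 23.7° / √9.77 = 0.9157/3.126 = 0.2929.
φ₁ = arccos(0.2929) ≈ 73.0°.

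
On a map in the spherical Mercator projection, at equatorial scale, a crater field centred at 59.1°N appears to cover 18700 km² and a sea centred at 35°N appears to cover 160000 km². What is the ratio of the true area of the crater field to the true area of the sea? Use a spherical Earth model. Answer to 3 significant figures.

0.0459

Since Mercator area scale is 1/cos²φ, the true area equals the apparent area multiplied by cos²φ.
True area of crater field: 18700 × cos²(59.1°) = 18700 × 0.2637 = 4932 km².
True area of sea: 160000 × cos²(35°) = 160000 × 0.6710 = 107400 km².
Ratio = 4932 / 107400 ≈ 0.0459.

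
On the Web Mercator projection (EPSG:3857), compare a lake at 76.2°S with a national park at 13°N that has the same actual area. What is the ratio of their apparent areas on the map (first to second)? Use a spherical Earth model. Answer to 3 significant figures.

Mercator is conformal with k = sec φ, so areal scale = k² = sec²φ.
At 76.2°: sec²(76.2°) = 1/0.2385² = 17.58.
At 13°: sec²(13°) = 1/0.9744² = 1.053.
Ratio = 17.58/1.053 = cos²(13°)/cos²(76.2°) ≈ 16.7.

16.7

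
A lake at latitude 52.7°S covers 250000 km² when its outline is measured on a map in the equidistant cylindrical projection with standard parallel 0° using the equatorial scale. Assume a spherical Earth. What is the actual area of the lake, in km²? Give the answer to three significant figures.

151000 km²

Plate carrée maps x = Rλ, y = Rφ. The meridian scale is h = 1 and the parallel scale is k = 1/cos φ = sec φ.
Areal scale = h·k = 1 × sec φ; at 52.7°, h = 1.000, k = 1.650, so h·k = 1.650.
True area = apparent / (areal scale) = 250000 / 1.650 ≈ 151000 km².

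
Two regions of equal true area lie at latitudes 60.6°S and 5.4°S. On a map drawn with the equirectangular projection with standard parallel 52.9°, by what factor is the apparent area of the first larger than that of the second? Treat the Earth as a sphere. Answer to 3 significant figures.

In the equirectangular projection with standard parallel φ₀ = 52.9° (x = Rλ cos φ₀, y = Rφ), meridians are true-scale (h = 1) and the parallel scale is k = cos φ₀ / cos φ.
Areal scale at 60.6°: h·k = 1.000 × 1.229 = 1.229.
Areal scale at 5.4°: h·k = 1.000 × 0.6059 = 0.6059.
Ratio = 1.229/0.6059 ≈ 2.03.

2.03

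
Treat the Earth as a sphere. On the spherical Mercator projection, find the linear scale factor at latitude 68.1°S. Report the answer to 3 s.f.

2.68

For Mercator, h = k = sec φ (a conformal cylindrical projection has a single point scale, 1/cos φ).
k = 1/cos 68.1° = 1/0.3730 = 2.681.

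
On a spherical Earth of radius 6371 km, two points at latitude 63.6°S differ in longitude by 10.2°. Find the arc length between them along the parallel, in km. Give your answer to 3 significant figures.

504 km

Arc length along a parallel = R cos φ · Δλ (with Δλ in radians).
= 6371 × cos 63.6° × (10.2° × π/180) = 6371 × 0.4446 × 0.1780 ≈ 504 km.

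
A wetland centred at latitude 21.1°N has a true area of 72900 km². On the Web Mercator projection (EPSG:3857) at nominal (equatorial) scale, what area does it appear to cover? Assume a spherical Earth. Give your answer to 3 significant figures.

83800 km²

The Mercator projection is conformal; its linear scale factor is the same in every direction and equals sec φ = 1/cos φ.
Areal scale = k² = sec²φ = 1/cos²(21.1°) = 1/0.9330² = 1.149.
Apparent area = 72900 × 1.149 ≈ 83800 km².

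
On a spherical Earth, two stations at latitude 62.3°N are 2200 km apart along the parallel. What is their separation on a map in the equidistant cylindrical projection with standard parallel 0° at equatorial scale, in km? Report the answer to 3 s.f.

4730 km

Plate carrée maps x = Rλ, y = Rφ. The meridian scale is h = 1 and the parallel scale is k = 1/cos φ = sec φ.
Along the parallel, k = sec 62.3° = 1/0.4648 = 2.151.
Map distance = 2200 × 2.151 ≈ 4730 km.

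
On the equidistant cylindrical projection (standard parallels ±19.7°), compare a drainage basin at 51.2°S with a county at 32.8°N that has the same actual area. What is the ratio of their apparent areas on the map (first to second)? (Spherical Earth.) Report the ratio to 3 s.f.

In the equirectangular projection with standard parallel φ₀ = 19.7° (x = Rλ cos φ₀, y = Rφ), meridians are true-scale (h = 1) and the parallel scale is k = cos φ₀ / cos φ.
Areal scale at 51.2°: h·k = 1.000 × 1.502 = 1.502.
Areal scale at 32.8°: h·k = 1.000 × 1.120 = 1.120.
Ratio = 1.502/1.120 ≈ 1.34.

1.34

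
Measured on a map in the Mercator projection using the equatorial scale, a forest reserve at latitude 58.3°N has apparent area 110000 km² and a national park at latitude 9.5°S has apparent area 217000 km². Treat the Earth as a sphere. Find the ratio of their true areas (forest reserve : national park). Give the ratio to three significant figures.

Since Mercator area scale is 1/cos²φ, the true area equals the apparent area multiplied by cos²φ.
True area of forest reserve: 110000 × cos²(58.3°) = 110000 × 0.2761 = 30370 km².
True area of national park: 217000 × cos²(9.5°) = 217000 × 0.9728 = 211100 km².
Ratio = 30370 / 211100 ≈ 0.144.

0.144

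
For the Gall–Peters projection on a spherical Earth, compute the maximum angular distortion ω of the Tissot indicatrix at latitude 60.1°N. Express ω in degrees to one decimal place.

The Gall–Peters projection is cylindrical equal-area with φ₀ = 45°. A cylindrical equal-area projection with standard parallel φ₀ has meridian scale h = cos φ / cos φ₀ and parallel scale k = cos φ₀ / cos φ (so areas are preserved, h·k = 1).
At 60.1°: h = 0.7050, k = 1.419; principal scales a = 1.419, b = 0.7050.
sin(ω/2) = (a − b)/(a + b) = 0.7135/2.123 = 0.3360, so ω = 2 arcsin(0.3360) ≈ 39.3°.

39.3°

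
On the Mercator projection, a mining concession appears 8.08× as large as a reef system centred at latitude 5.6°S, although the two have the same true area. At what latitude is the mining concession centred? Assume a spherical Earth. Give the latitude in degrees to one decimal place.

On Mercator, (apparent₁)/(apparent₂) = sec²φ₁ / sec²φ₂ when true areas are equal.
cos²φ₂ / cos²φ₁ = 8.08  ⇒  cos φ₁ = cos 5.6° / √8.08 = 0.9952/2.843 = 0.3501.
φ₁ = arccos(0.3501) ≈ 69.5°.

69.5°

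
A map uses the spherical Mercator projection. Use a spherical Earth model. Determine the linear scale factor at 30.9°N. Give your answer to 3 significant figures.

1.17

Mercator is conformal, so the point scale is isotropic: h = k = sec φ = 1/cos φ.
k = 1/cos 30.9° = 1/0.8581 = 1.165.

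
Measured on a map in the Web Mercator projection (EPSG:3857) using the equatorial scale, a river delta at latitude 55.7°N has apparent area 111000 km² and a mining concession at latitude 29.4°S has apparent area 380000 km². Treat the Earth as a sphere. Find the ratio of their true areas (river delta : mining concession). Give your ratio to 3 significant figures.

0.122

Since Mercator area scale is 1/cos²φ, the true area equals the apparent area multiplied by cos²φ.
True area of river delta: 111000 × cos²(55.7°) = 111000 × 0.3176 = 35250 km².
True area of mining concession: 380000 × cos²(29.4°) = 380000 × 0.7590 = 288400 km².
Ratio = 35250 / 288400 ≈ 0.122.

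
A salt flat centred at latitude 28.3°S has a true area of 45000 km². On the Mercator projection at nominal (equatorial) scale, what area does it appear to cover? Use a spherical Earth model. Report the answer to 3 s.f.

58000 km²

For Mercator, h = k = sec φ (a conformal cylindrical projection has a single point scale, 1/cos φ).
Areal scale = k² = sec²φ = 1/cos²(28.3°) = 1/0.8805² = 1.290.
Apparent area = 45000 × 1.290 ≈ 58000 km².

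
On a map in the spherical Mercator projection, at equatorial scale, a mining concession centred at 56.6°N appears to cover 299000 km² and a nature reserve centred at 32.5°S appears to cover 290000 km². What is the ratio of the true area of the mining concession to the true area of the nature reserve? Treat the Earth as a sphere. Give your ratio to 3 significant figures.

On Mercator the areal scale is sec²φ, so true area = apparent × cos²φ.
True area of mining concession: 299000 × cos²(56.6°) = 299000 × 0.3030 = 90610 km².
True area of nature reserve: 290000 × cos²(32.5°) = 290000 × 0.7113 = 206300 km².
Ratio = 90610 / 206300 ≈ 0.439.

0.439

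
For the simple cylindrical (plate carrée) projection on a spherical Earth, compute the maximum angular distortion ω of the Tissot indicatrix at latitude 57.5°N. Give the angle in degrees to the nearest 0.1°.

35.0°

Plate carrée maps x = Rλ, y = Rφ. The meridian scale is h = 1 and the parallel scale is k = 1/cos φ = sec φ.
At 57.5°: h = 1.000, k = 1.861; principal scales a = 1.861, b = 1.000.
sin(ω/2) = (a − b)/(a + b) = 0.8612/2.861 = 0.3010, so ω = 2 arcsin(0.3010) ≈ 35.0°.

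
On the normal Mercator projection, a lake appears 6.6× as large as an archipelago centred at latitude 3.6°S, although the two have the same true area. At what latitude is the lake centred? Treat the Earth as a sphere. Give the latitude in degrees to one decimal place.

On Mercator, (apparent₁)/(apparent₂) = sec²φ₁ / sec²φ₂ when true areas are equal.
cos²φ₂ / cos²φ₁ = 6.6  ⇒  cos φ₁ = cos 3.6° / √6.6 = 0.9980/2.569 = 0.3885.
φ₁ = arccos(0.3885) ≈ 67.1°.

67.1°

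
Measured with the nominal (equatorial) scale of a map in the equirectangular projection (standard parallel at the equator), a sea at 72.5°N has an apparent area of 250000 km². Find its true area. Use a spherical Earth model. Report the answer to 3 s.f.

75200 km²

In the plate carrée (x = Rλ, y = Rφ), meridians are true-scale (h = 1) and parallels are stretched by k = sec φ.
Areal scale = h·k = 1 × sec φ; at 72.5°, h = 1.000, k = 3.326, so h·k = 3.326.
True area = apparent / (areal scale) = 250000 / 3.326 ≈ 75200 km².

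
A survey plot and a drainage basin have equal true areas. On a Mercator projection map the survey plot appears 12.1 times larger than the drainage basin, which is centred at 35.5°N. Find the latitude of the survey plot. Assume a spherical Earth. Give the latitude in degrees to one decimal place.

76.5°

For equal true areas on Mercator, apparent areas scale as sec²φ, so the ratio is cos²φ₂ / cos²φ₁.
cos²φ₂ / cos²φ₁ = 12.1  ⇒  cos φ₁ = cos 35.5° / √12.1 = 0.8141/3.479 = 0.2340.
φ₁ = arccos(0.2340) ≈ 76.5°.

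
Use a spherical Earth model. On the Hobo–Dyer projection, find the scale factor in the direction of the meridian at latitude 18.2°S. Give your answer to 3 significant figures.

1.20

Hobo–Dyer is a cylindrical equal-area projection with standard parallels at ±37.5°. A cylindrical equal-area projection with standard parallel φ₀ has meridian scale h = cos φ / cos φ₀ and parallel scale k = cos φ₀ / cos φ (so areas are preserved, h·k = 1).
h = cos 18.2° / cos 37.5° = 0.9500/0.7934 = 1.197.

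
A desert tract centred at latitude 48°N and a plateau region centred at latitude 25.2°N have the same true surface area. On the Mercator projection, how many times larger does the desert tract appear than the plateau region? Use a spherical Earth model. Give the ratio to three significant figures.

Mercator areal scale is sec²φ.
At 48°: sec²(48°) = 1/0.6691² = 2.233.
At 25.2°: sec²(25.2°) = 1/0.9048² = 1.221.
Ratio = 2.233/1.221 = cos²(25.2°)/cos²(48°) ≈ 1.83.

1.83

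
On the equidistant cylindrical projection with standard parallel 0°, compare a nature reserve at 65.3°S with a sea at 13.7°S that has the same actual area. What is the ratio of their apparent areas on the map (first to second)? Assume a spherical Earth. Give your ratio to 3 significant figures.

Plate carrée maps x = Rλ, y = Rφ. The meridian scale is h = 1 and the parallel scale is k = 1/cos φ = sec φ.
Areal scale at 65.3°: h·k = 1.000 × 2.393 = 2.393.
Areal scale at 13.7°: h·k = 1.000 × 1.029 = 1.029.
Ratio = 2.393/1.029 ≈ 2.33.

2.33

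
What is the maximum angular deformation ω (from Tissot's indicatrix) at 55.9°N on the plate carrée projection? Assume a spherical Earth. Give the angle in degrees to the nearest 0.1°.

32.7°

In the plate carrée (x = Rλ, y = Rφ), meridians are true-scale (h = 1) and parallels are stretched by k = sec φ.
At 55.9°: h = 1.000, k = 1.784; principal scales a = 1.784, b = 1.000.
sin(ω/2) = (a − b)/(a + b) = 0.7837/2.784 = 0.2815, so ω = 2 arcsin(0.2815) ≈ 32.7°.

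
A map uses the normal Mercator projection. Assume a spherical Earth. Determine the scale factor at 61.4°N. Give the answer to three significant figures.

The Mercator projection is conformal; its linear scale factor is the same in every direction and equals sec φ = 1/cos φ.
k = 1/cos 61.4° = 1/0.4787 = 2.089.

2.09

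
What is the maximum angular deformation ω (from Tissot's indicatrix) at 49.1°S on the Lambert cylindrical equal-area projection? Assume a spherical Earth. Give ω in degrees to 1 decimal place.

47.1°

The Lambert cylindrical equal-area projection is the cylindrical equal-area projection with its standard parallel at the equator (φ₀ = 0). For cylindrical equal-area with standard parallel φ₀, h = cos φ / cos φ₀ and k = cos φ₀ / cos φ, so h·k = 1.
At 49.1°: h = 0.6547, k = 1.527; principal scales a = 1.527, b = 0.6547.
sin(ω/2) = (a − b)/(a + b) = 0.8726/2.182 = 0.3999, so ω = 2 arcsin(0.3999) ≈ 47.1°.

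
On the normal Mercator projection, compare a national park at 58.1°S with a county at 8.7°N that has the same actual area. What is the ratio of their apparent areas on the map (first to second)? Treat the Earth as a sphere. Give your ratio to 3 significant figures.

Mercator areal scale is sec²φ.
At 58.1°: sec²(58.1°) = 1/0.5284² = 3.581.
At 8.7°: sec²(8.7°) = 1/0.9885² = 1.023.
Ratio = 3.581/1.023 = cos²(8.7°)/cos²(58.1°) ≈ 3.50.

3.50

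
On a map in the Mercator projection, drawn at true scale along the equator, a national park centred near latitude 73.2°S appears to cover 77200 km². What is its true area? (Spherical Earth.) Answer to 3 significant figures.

6450 km²

For Mercator, h = k = sec φ (a conformal cylindrical projection has a single point scale, 1/cos φ).
Areal scale = k² = sec²φ = 1/cos²(73.2°) = 1/0.2890² = 11.97.
True area = apparent / (areal scale) = 77200 / 11.97 ≈ 6450 km².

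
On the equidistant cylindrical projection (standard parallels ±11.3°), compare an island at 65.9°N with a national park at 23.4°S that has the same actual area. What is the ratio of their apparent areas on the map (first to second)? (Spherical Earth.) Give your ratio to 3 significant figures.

2.25

With standard parallel φ₀ = 11.3°, the equirectangular projection gives x = Rλ cos φ₀, y = Rφ, so h = 1 and k = cos 11.3° / cos φ.
Areal scale at 65.9°: h·k = 1.000 × 2.402 = 2.402.
Areal scale at 23.4°: h·k = 1.000 × 1.068 = 1.068.
Ratio = 2.402/1.068 ≈ 2.25.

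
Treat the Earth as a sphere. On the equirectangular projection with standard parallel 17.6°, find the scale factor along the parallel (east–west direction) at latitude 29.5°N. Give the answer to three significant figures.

The equidistant cylindrical projection with φ₀ = 17.6° has h = 1 (meridians true) and k = cos φ₀ / cos φ along parallels.
k = cos 17.6° / cos 29.5° = 0.9532/0.8704 = 1.095.

1.10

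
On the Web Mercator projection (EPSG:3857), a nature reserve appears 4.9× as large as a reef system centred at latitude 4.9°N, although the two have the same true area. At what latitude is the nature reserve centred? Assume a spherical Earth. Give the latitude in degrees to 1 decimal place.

63.2°

Mercator areal scale is sec²φ, so apparent-area ratio = sec²φ₁ / sec²φ₂ = cos²φ₂ / cos²φ₁.
cos²φ₂ / cos²φ₁ = 4.9  ⇒  cos φ₁ = cos 4.9° / √4.9 = 0.9963/2.214 = 0.4501.
φ₁ = arccos(0.4501) ≈ 63.2°.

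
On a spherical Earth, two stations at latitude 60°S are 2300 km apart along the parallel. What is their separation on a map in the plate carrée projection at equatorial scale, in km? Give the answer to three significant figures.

Plate carrée maps x = Rλ, y = Rφ. The meridian scale is h = 1 and the parallel scale is k = 1/cos φ = sec φ.
Along the parallel, k = sec 60° = 1/0.5000 = 2.000.
Map distance = 2300 × 2.000 ≈ 4600 km.

4600 km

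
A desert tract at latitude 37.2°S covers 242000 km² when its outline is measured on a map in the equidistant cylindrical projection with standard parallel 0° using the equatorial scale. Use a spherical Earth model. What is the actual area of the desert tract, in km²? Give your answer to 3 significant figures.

For the equirectangular projection with φ₀ = 0 (plate carrée), h = 1 along meridians and k = sec φ along parallels.
Areal scale = h·k = 1 × sec φ; at 37.2°, h = 1.000, k = 1.255, so h·k = 1.255.
True area = apparent / (areal scale) = 242000 / 1.255 ≈ 193000 km².

193000 km²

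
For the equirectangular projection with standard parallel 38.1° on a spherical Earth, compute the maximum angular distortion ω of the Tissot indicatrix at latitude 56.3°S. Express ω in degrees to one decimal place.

In the equirectangular projection with standard parallel φ₀ = 38.1° (x = Rλ cos φ₀, y = Rφ), meridians are true-scale (h = 1) and the parallel scale is k = cos φ₀ / cos φ.
At 56.3°: h = 1.000, k = 1.418; principal scales a = 1.418, b = 1.000.
sin(ω/2) = (a − b)/(a + b) = 0.4183/2.418 = 0.1730, so ω = 2 arcsin(0.1730) ≈ 19.9°.

19.9°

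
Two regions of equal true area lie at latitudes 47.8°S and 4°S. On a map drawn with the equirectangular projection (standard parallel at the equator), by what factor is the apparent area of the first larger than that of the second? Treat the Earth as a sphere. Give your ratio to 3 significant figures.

1.49

For the equirectangular projection with φ₀ = 0 (plate carrée), h = 1 along meridians and k = sec φ along parallels.
Areal scale at 47.8°: h·k = 1.000 × 1.489 = 1.489.
Areal scale at 4°: h·k = 1.000 × 1.002 = 1.002.
Ratio = 1.489/1.002 ≈ 1.49.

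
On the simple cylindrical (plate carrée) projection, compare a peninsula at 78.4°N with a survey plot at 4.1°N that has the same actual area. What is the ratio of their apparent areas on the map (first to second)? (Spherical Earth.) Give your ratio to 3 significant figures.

4.96

For the equirectangular projection with φ₀ = 0 (plate carrée), h = 1 along meridians and k = sec φ along parallels.
Areal scale at 78.4°: h·k = 1.000 × 4.973 = 4.973.
Areal scale at 4.1°: h·k = 1.000 × 1.003 = 1.003.
Ratio = 4.973/1.003 ≈ 4.96.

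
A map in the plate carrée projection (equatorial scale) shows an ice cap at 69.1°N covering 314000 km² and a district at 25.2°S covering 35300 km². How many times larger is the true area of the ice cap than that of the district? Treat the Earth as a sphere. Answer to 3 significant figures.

3.51

Plate carrée has h = 1 and k = sec φ, giving areal scale sec φ; true area = (apparent area) · cos φ.
True area of ice cap: 314000 × cos(69.1°) = 314000 × 0.3567 = 112000 km².
True area of district: 35300 × cos(25.2°) = 35300 × 0.9048 = 31940 km².
Ratio = 112000 / 31940 ≈ 3.51.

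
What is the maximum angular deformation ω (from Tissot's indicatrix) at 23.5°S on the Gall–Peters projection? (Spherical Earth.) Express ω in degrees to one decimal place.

Gall–Peters is a cylindrical equal-area projection with standard parallels at ±45°. A cylindrical equal-area projection with standard parallel φ₀ has meridian scale h = cos φ / cos φ₀ and parallel scale k = cos φ₀ / cos φ (so areas are preserved, h·k = 1).
At 23.5°: h = 1.297, k = 0.7711; principal scales a = 1.297, b = 0.7711.
sin(ω/2) = (a − b)/(a + b) = 0.5259/2.068 = 0.2543, so ω = 2 arcsin(0.2543) ≈ 29.5°.

29.5°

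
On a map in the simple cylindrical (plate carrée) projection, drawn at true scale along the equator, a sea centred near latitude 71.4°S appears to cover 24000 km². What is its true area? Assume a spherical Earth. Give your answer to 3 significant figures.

Plate carrée maps x = Rλ, y = Rφ. The meridian scale is h = 1 and the parallel scale is k = 1/cos φ = sec φ.
Areal scale = h·k = 1 × sec φ; at 71.4°, h = 1.000, k = 3.135, so h·k = 3.135.
True area = apparent / (areal scale) = 24000 / 3.135 ≈ 7660 km².

7660 km²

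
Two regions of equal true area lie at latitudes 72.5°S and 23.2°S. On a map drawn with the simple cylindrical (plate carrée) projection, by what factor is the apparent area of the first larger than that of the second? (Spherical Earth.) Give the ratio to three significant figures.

3.06

For the equirectangular projection with φ₀ = 0 (plate carrée), h = 1 along meridians and k = sec φ along parallels.
Areal scale at 72.5°: h·k = 1.000 × 3.326 = 3.326.
Areal scale at 23.2°: h·k = 1.000 × 1.088 = 1.088.
Ratio = 3.326/1.088 ≈ 3.06.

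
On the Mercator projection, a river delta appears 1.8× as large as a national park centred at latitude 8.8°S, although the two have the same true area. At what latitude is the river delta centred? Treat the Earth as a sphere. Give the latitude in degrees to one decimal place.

For equal true areas on Mercator, apparent areas scale as sec²φ, so the ratio is cos²φ₂ / cos²φ₁.
cos²φ₂ / cos²φ₁ = 1.8  ⇒  cos φ₁ = cos 8.8° / √1.8 = 0.9882/1.342 = 0.7366.
φ₁ = arccos(0.7366) ≈ 42.6°.

42.6°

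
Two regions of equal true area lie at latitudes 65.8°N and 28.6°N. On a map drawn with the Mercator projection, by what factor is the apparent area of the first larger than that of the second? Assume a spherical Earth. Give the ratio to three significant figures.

4.59

Mercator is conformal with k = sec φ, so areal scale = k² = sec²φ.
At 65.8°: sec²(65.8°) = 1/0.4099² = 5.951.
At 28.6°: sec²(28.6°) = 1/0.8780² = 1.297.
Ratio = 5.951/1.297 = cos²(28.6°)/cos²(65.8°) ≈ 4.59.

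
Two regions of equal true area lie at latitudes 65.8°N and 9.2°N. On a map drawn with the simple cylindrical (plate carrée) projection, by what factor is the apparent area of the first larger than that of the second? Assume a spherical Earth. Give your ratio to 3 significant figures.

Plate carrée maps x = Rλ, y = Rφ. The meridian scale is h = 1 and the parallel scale is k = 1/cos φ = sec φ.
Areal scale at 65.8°: h·k = 1.000 × 2.439 = 2.439.
Areal scale at 9.2°: h·k = 1.000 × 1.013 = 1.013.
Ratio = 2.439/1.013 ≈ 2.41.

2.41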